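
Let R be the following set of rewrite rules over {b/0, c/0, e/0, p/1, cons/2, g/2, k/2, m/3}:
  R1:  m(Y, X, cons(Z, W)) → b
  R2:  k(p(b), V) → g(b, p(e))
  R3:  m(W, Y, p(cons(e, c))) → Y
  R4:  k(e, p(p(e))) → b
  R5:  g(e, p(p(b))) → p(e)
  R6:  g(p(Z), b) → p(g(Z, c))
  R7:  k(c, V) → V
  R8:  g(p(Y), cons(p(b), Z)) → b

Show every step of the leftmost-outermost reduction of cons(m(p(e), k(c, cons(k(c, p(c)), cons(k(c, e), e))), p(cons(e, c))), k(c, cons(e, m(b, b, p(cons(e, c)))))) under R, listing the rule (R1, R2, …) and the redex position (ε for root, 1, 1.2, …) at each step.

cons(cons(p(c), cons(e, e)), cons(e, b))

1. cons(m(p(e), k(c, cons(k(c, p(c)), cons(k(c, e), e))), p(cons(e, c))), k(c, cons(e, m(b, b, p(cons(e, c))))))  →  cons(k(c, cons(k(c, p(c)), cons(k(c, e), e))), k(c, cons(e, m(b, b, p(cons(e, c))))))   [R3 at 1]
2. cons(k(c, cons(k(c, p(c)), cons(k(c, e), e))), k(c, cons(e, m(b, b, p(cons(e, c))))))  →  cons(cons(k(c, p(c)), cons(k(c, e), e)), k(c, cons(e, m(b, b, p(cons(e, c))))))   [R7 at 1]
3. cons(cons(k(c, p(c)), cons(k(c, e), e)), k(c, cons(e, m(b, b, p(cons(e, c))))))  →  cons(cons(p(c), cons(k(c, e), e)), k(c, cons(e, m(b, b, p(cons(e, c))))))   [R7 at 1.1]
4. cons(cons(p(c), cons(k(c, e), e)), k(c, cons(e, m(b, b, p(cons(e, c))))))  →  cons(cons(p(c), cons(e, e)), k(c, cons(e, m(b, b, p(cons(e, c))))))   [R7 at 1.2.1]
5. cons(cons(p(c), cons(e, e)), k(c, cons(e, m(b, b, p(cons(e, c))))))  →  cons(cons(p(c), cons(e, e)), cons(e, m(b, b, p(cons(e, c)))))   [R7 at 2]
6. cons(cons(p(c), cons(e, e)), cons(e, m(b, b, p(cons(e, c)))))  →  cons(cons(p(c), cons(e, e)), cons(e, b))   [R3 at 2.2]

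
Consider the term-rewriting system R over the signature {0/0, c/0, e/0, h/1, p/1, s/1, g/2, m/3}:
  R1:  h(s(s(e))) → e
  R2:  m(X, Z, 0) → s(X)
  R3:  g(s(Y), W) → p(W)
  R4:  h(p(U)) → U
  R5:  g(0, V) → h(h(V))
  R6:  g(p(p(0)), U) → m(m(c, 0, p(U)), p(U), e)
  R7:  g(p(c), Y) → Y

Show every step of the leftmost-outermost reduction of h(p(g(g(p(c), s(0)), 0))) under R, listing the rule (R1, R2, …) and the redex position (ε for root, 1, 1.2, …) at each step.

p(0)

1. h(p(g(g(p(c), s(0)), 0)))  →  g(g(p(c), s(0)), 0)   [R4 at ε]
2. g(g(p(c), s(0)), 0)  →  g(s(0), 0)   [R7 at 1]
3. g(s(0), 0)  →  p(0)   [R3 at ε]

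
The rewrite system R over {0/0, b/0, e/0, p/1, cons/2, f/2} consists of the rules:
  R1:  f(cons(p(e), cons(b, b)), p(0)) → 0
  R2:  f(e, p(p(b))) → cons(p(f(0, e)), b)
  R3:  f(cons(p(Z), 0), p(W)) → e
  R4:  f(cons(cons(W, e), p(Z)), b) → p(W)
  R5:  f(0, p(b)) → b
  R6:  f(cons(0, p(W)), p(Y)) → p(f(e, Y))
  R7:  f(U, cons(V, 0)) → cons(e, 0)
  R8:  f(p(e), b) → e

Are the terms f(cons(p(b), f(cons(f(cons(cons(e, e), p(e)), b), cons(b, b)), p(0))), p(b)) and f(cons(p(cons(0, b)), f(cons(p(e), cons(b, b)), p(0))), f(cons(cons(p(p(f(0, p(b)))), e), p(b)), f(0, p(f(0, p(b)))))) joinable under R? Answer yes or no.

yes — NF(t₁) = e, NF(t₂) = e

Reduce t₁ = f(cons(p(b), f(cons(f(cons(cons(e, e), p(e)), b), cons(b, b)), p(0))), p(b)):
1. f(cons(p(b), f(cons(f(cons(cons(e, e), p(e)), b), cons(b, b)), p(0))), p(b))  →  f(cons(p(b), f(cons(p(e), cons(b, b)), p(0))), p(b))   [R4 at 1.2.1.1]
2. f(cons(p(b), f(cons(p(e), cons(b, b)), p(0))), p(b))  →  f(cons(p(b), 0), p(b))   [R1 at 1.2]
3. f(cons(p(b), 0), p(b))  →  e   [R3 at ε]

Reduce t₂ = f(cons(p(cons(0, b)), f(cons(p(e), cons(b, b)), p(0))), f(cons(cons(p(p(f(0, p(b)))), e), p(b)), f(0, p(f(0, p(b)))))):
1. f(cons(p(cons(0, b)), f(cons(p(e), cons(b, b)), p(0))), f(cons(cons(p(p(f(0, p(b)))), e), p(b)), f(0, p(f(0, p(b))))))  →  f(cons(p(cons(0, b)), 0), f(cons(cons(p(p(f(0, p(b)))), e), p(b)), f(0, p(f(0, p(b))))))   [R1 at 1.2]
2. f(cons(p(cons(0, b)), 0), f(cons(cons(p(p(f(0, p(b)))), e), p(b)), f(0, p(f(0, p(b))))))  →  f(cons(p(cons(0, b)), 0), f(cons(cons(p(p(b)), e), p(b)), f(0, p(f(0, p(b))))))   [R5 at 2.1.1.1.1.1]
3. f(cons(p(cons(0, b)), 0), f(cons(cons(p(p(b)), e), p(b)), f(0, p(f(0, p(b))))))  →  f(cons(p(cons(0, b)), 0), f(cons(cons(p(p(b)), e), p(b)), f(0, p(b))))   [R5 at 2.2.2.1]
4. f(cons(p(cons(0, b)), 0), f(cons(cons(p(p(b)), e), p(b)), f(0, p(b))))  →  f(cons(p(cons(0, b)), 0), f(cons(cons(p(p(b)), e), p(b)), b))   [R5 at 2.2]
5. f(cons(p(cons(0, b)), 0), f(cons(cons(p(p(b)), e), p(b)), b))  →  f(cons(p(cons(0, b)), 0), p(p(p(b))))   [R4 at 2]
6. f(cons(p(cons(0, b)), 0), p(p(p(b))))  →  e   [R3 at ε]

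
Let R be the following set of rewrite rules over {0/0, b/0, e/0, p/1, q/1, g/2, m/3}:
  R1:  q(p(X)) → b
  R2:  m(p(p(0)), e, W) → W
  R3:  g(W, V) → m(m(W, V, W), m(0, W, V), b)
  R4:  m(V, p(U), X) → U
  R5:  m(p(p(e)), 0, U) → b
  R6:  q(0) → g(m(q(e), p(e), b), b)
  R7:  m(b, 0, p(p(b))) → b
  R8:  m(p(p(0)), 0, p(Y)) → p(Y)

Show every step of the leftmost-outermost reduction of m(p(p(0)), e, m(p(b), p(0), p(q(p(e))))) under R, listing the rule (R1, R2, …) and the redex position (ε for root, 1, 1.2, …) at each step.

0

1. m(p(p(0)), e, m(p(b), p(0), p(q(p(e)))))  →  m(p(b), p(0), p(q(p(e))))   [R2 at ε]
2. m(p(b), p(0), p(q(p(e))))  →  0   [R4 at ε]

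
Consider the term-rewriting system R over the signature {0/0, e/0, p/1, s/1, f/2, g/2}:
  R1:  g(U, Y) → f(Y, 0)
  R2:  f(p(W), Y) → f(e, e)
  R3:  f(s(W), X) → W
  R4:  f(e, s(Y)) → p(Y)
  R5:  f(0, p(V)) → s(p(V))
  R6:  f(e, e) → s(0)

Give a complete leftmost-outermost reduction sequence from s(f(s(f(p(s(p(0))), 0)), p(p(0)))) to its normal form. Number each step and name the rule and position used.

s(s(0))

1. s(f(s(f(p(s(p(0))), 0)), p(p(0))))  →  s(f(p(s(p(0))), 0))   [R3 at 1]
2. s(f(p(s(p(0))), 0))  →  s(f(e, e))   [R2 at 1]
3. s(f(e, e))  →  s(s(0))   [R6 at 1]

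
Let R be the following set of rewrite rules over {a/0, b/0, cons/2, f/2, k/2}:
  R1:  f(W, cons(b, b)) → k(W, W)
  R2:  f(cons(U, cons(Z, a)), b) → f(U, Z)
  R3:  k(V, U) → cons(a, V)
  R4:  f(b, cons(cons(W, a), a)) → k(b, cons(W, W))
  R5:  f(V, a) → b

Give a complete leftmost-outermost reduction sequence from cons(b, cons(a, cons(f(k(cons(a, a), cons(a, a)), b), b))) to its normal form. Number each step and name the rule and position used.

1. cons(b, cons(a, cons(f(k(cons(a, a), cons(a, a)), b), b)))  →  cons(b, cons(a, cons(f(cons(a, cons(a, a)), b), b)))   [R3 at 2.2.1.1]
2. cons(b, cons(a, cons(f(cons(a, cons(a, a)), b), b)))  →  cons(b, cons(a, cons(f(a, a), b)))   [R2 at 2.2.1]
3. cons(b, cons(a, cons(f(a, a), b)))  →  cons(b, cons(a, cons(b, b)))   [R5 at 2.2.1]

cons(b, cons(a, cons(b, b)))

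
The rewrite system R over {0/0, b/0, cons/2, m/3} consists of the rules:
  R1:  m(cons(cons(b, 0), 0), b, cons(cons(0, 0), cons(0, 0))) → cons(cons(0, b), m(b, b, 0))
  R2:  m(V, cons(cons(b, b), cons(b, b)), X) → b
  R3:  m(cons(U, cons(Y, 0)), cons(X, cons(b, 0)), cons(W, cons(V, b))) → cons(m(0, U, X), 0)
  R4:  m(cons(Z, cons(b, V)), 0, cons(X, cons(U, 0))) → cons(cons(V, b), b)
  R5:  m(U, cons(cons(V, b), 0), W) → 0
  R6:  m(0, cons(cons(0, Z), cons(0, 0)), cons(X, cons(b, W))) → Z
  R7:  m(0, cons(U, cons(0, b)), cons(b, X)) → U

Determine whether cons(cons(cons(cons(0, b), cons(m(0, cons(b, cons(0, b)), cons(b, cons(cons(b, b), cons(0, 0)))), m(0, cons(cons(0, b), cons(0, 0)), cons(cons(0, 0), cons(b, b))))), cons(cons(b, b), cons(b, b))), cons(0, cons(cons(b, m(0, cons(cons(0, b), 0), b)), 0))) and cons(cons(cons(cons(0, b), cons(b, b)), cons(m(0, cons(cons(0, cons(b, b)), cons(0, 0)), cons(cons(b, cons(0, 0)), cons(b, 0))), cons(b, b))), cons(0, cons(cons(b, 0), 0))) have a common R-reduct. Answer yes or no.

yes — NF(t₁) = cons(cons(cons(cons(0, b), cons(b, b)), cons(cons(b, b), cons(b, b))), cons(0, cons(cons(b, 0), 0))), NF(t₂) = cons(cons(cons(cons(0, b), cons(b, b)), cons(cons(b, b), cons(b, b))), cons(0, cons(cons(b, 0), 0)))

Reduce t₁ = cons(cons(cons(cons(0, b), cons(m(0, cons(b, cons(0, b)), cons(b, cons(cons(b, b), cons(0, 0)))), m(0, cons(cons(0, b), cons(0, 0)), cons(cons(0, 0), cons(b, b))))), cons(cons(b, b), cons(b, b))), cons(0, cons(cons(b, m(0, cons(cons(0, b), 0), b)), 0))):
1. cons(cons(cons(cons(0, b), cons(m(0, cons(b, cons(0, b)), cons(b, cons(cons(b, b), cons(0, 0)))), m(0, cons(cons(0, b), cons(0, 0)), cons(cons(0, 0), cons(b, b))))), cons(cons(b, b), cons(b, b))), cons(0, cons(cons(b, m(0, cons(cons(0, b), 0), b)), 0)))  →  cons(cons(cons(cons(0, b), cons(b, m(0, cons(cons(0, b), cons(0, 0)), cons(cons(0, 0), cons(b, b))))), cons(cons(b, b), cons(b, b))), cons(0, cons(cons(b, m(0, cons(cons(0, b), 0), b)), 0)))   [R7 at 1.1.2.1]
2. cons(cons(cons(cons(0, b), cons(b, m(0, cons(cons(0, b), cons(0, 0)), cons(cons(0, 0), cons(b, b))))), cons(cons(b, b), cons(b, b))), cons(0, cons(cons(b, m(0, cons(cons(0, b), 0), b)), 0)))  →  cons(cons(cons(cons(0, b), cons(b, b)), cons(cons(b, b), cons(b, b))), cons(0, cons(cons(b, m(0, cons(cons(0, b), 0), b)), 0)))   [R6 at 1.1.2.2]
3. cons(cons(cons(cons(0, b), cons(b, b)), cons(cons(b, b), cons(b, b))), cons(0, cons(cons(b, m(0, cons(cons(0, b), 0), b)), 0)))  →  cons(cons(cons(cons(0, b), cons(b, b)), cons(cons(b, b), cons(b, b))), cons(0, cons(cons(b, 0), 0)))   [R5 at 2.2.1.2]

Reduce t₂ = cons(cons(cons(cons(0, b), cons(b, b)), cons(m(0, cons(cons(0, cons(b, b)), cons(0, 0)), cons(cons(b, cons(0, 0)), cons(b, 0))), cons(b, b))), cons(0, cons(cons(b, 0), 0))):
1. cons(cons(cons(cons(0, b), cons(b, b)), cons(m(0, cons(cons(0, cons(b, b)), cons(0, 0)), cons(cons(b, cons(0, 0)), cons(b, 0))), cons(b, b))), cons(0, cons(cons(b, 0), 0)))  →  cons(cons(cons(cons(0, b), cons(b, b)), cons(cons(b, b), cons(b, b))), cons(0, cons(cons(b, 0), 0)))   [R6 at 1.2.1]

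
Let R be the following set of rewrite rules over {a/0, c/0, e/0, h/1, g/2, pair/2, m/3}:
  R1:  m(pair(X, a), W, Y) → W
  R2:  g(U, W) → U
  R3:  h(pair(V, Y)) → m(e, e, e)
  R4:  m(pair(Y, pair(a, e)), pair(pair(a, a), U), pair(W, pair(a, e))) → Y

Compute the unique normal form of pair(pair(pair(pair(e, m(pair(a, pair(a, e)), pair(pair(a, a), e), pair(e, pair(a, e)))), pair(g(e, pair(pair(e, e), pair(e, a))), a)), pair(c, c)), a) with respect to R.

1. pair(pair(pair(pair(e, m(pair(a, pair(a, e)), pair(pair(a, a), e), pair(e, pair(a, e)))), pair(g(e, pair(pair(e, e), pair(e, a))), a)), pair(c, c)), a)  →  pair(pair(pair(pair(e, a), pair(g(e, pair(pair(e, e), pair(e, a))), a)), pair(c, c)), a)   [R4 at 1.1.1.2]
2. pair(pair(pair(pair(e, a), pair(g(e, pair(pair(e, e), pair(e, a))), a)), pair(c, c)), a)  →  pair(pair(pair(pair(e, a), pair(e, a)), pair(c, c)), a)   [R2 at 1.1.2.1]

pair(pair(pair(pair(e, a), pair(e, a)), pair(c, c)), a)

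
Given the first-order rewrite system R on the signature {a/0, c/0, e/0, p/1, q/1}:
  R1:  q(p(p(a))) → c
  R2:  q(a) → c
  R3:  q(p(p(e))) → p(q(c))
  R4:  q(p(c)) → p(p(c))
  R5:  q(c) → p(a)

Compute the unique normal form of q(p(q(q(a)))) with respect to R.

c

1. q(p(q(q(a))))  →  q(p(q(c)))   [R2 at 1.1.1]
2. q(p(q(c)))  →  q(p(p(a)))   [R5 at 1.1]
3. q(p(p(a)))  →  c   [R1 at ε]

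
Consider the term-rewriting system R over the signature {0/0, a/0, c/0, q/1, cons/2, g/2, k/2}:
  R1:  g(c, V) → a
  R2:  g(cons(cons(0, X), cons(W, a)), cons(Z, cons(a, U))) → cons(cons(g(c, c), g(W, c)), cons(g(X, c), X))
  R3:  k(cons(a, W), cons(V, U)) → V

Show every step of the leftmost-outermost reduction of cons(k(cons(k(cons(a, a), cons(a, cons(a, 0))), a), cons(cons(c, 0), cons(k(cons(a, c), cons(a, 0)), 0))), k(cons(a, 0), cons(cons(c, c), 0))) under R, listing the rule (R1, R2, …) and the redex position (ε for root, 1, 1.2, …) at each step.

cons(cons(c, 0), cons(c, c))

1. cons(k(cons(k(cons(a, a), cons(a, cons(a, 0))), a), cons(cons(c, 0), cons(k(cons(a, c), cons(a, 0)), 0))), k(cons(a, 0), cons(cons(c, c), 0)))  →  cons(k(cons(a, a), cons(cons(c, 0), cons(k(cons(a, c), cons(a, 0)), 0))), k(cons(a, 0), cons(cons(c, c), 0)))   [R3 at 1.1.1]
2. cons(k(cons(a, a), cons(cons(c, 0), cons(k(cons(a, c), cons(a, 0)), 0))), k(cons(a, 0), cons(cons(c, c), 0)))  →  cons(cons(c, 0), k(cons(a, 0), cons(cons(c, c), 0)))   [R3 at 1]
3. cons(cons(c, 0), k(cons(a, 0), cons(cons(c, c), 0)))  →  cons(cons(c, 0), cons(c, c))   [R3 at 2]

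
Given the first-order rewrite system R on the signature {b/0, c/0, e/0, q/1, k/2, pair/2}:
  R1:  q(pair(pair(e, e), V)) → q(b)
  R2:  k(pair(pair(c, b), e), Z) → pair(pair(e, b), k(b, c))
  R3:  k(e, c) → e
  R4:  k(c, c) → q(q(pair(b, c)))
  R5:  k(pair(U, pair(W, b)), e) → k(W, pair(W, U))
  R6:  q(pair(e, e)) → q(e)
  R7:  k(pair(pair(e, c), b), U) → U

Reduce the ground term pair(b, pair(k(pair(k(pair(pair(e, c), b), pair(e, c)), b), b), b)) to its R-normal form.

1. pair(b, pair(k(pair(k(pair(pair(e, c), b), pair(e, c)), b), b), b))  →  pair(b, pair(k(pair(pair(e, c), b), b), b))   [R7 at 2.1.1.1]
2. pair(b, pair(k(pair(pair(e, c), b), b), b))  →  pair(b, pair(b, b))   [R7 at 2.1]

pair(b, pair(b, b))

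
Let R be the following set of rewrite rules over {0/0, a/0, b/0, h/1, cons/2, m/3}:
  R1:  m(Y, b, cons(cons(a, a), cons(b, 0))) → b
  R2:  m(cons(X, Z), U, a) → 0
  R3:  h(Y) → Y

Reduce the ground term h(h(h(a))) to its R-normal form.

a

1. h(h(h(a)))  →  h(h(a))   [R3 at ε]
2. h(h(a))  →  h(a)   [R3 at ε]
3. h(a)  →  a   [R3 at ε]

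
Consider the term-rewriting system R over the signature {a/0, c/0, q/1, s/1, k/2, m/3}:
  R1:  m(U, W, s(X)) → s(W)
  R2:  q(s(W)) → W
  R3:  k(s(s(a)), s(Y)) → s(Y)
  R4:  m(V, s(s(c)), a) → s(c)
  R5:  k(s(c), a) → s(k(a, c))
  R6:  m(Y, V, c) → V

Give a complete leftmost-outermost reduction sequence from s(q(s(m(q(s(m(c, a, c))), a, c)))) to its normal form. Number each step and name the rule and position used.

1. s(q(s(m(q(s(m(c, a, c))), a, c))))  →  s(m(q(s(m(c, a, c))), a, c))   [R2 at 1]
2. s(m(q(s(m(c, a, c))), a, c))  →  s(a)   [R6 at 1]

s(a)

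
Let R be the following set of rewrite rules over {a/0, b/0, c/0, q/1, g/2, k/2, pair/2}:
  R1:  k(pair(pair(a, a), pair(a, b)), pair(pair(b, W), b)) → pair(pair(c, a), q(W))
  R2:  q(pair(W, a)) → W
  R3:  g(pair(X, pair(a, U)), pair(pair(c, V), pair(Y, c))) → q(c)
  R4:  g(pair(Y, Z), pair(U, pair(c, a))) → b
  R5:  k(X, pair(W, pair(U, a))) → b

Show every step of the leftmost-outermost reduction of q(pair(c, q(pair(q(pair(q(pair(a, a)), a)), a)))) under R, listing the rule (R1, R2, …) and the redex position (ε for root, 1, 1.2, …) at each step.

c

1. q(pair(c, q(pair(q(pair(q(pair(a, a)), a)), a))))  →  q(pair(c, q(pair(q(pair(a, a)), a))))   [R2 at 1.2]
2. q(pair(c, q(pair(q(pair(a, a)), a))))  →  q(pair(c, q(pair(a, a))))   [R2 at 1.2]
3. q(pair(c, q(pair(a, a))))  →  q(pair(c, a))   [R2 at 1.2]
4. q(pair(c, a))  →  c   [R2 at ε]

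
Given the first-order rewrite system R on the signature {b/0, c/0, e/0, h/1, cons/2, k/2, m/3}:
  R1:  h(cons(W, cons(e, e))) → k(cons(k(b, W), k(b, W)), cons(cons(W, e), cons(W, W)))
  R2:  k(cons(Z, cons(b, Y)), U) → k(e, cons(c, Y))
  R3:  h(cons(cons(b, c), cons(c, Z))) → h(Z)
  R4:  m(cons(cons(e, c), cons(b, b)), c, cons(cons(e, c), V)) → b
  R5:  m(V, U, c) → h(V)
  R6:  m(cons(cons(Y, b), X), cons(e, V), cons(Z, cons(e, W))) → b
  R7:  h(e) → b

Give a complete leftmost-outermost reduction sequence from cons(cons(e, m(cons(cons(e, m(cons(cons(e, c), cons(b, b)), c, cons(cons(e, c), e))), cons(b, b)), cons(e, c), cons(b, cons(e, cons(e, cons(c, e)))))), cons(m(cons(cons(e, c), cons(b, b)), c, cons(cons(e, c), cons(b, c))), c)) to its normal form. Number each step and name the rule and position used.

cons(cons(e, b), cons(b, c))

1. cons(cons(e, m(cons(cons(e, m(cons(cons(e, c), cons(b, b)), c, cons(cons(e, c), e))), cons(b, b)), cons(e, c), cons(b, cons(e, cons(e, cons(c, e)))))), cons(m(cons(cons(e, c), cons(b, b)), c, cons(cons(e, c), cons(b, c))), c))  →  cons(cons(e, m(cons(cons(e, b), cons(b, b)), cons(e, c), cons(b, cons(e, cons(e, cons(c, e)))))), cons(m(cons(cons(e, c), cons(b, b)), c, cons(cons(e, c), cons(b, c))), c))   [R4 at 1.2.1.1.2]
2. cons(cons(e, m(cons(cons(e, b), cons(b, b)), cons(e, c), cons(b, cons(e, cons(e, cons(c, e)))))), cons(m(cons(cons(e, c), cons(b, b)), c, cons(cons(e, c), cons(b, c))), c))  →  cons(cons(e, b), cons(m(cons(cons(e, c), cons(b, b)), c, cons(cons(e, c), cons(b, c))), c))   [R6 at 1.2]
3. cons(cons(e, b), cons(m(cons(cons(e, c), cons(b, b)), c, cons(cons(e, c), cons(b, c))), c))  →  cons(cons(e, b), cons(b, c))   [R4 at 2.1]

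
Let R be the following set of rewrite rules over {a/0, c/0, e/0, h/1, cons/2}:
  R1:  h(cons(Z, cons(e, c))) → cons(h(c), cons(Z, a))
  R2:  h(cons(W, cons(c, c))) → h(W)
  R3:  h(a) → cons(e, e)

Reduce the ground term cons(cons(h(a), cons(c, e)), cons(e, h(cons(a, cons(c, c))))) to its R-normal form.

cons(cons(cons(e, e), cons(c, e)), cons(e, cons(e, e)))

1. cons(cons(h(a), cons(c, e)), cons(e, h(cons(a, cons(c, c)))))  →  cons(cons(cons(e, e), cons(c, e)), cons(e, h(cons(a, cons(c, c)))))   [R3 at 1.1]
2. cons(cons(cons(e, e), cons(c, e)), cons(e, h(cons(a, cons(c, c)))))  →  cons(cons(cons(e, e), cons(c, e)), cons(e, h(a)))   [R2 at 2.2]
3. cons(cons(cons(e, e), cons(c, e)), cons(e, h(a)))  →  cons(cons(cons(e, e), cons(c, e)), cons(e, cons(e, e)))   [R3 at 2.2]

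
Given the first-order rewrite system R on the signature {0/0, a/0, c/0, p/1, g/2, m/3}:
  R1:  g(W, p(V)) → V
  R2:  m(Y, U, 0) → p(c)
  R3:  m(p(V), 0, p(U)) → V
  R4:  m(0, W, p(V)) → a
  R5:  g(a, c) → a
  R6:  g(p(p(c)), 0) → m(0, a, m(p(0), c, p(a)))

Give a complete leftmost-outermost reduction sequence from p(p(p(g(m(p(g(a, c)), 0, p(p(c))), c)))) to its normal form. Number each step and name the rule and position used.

p(p(p(a)))

1. p(p(p(g(m(p(g(a, c)), 0, p(p(c))), c))))  →  p(p(p(g(g(a, c), c))))   [R3 at 1.1.1.1]
2. p(p(p(g(g(a, c), c))))  →  p(p(p(g(a, c))))   [R5 at 1.1.1.1]
3. p(p(p(g(a, c))))  →  p(p(p(a)))   [R5 at 1.1.1]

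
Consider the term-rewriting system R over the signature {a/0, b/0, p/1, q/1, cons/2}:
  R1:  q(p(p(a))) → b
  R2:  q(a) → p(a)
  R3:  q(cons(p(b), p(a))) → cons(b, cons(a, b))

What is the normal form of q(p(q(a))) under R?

b

1. q(p(q(a)))  →  q(p(p(a)))   [R2 at 1.1]
2. q(p(p(a)))  →  b   [R1 at ε]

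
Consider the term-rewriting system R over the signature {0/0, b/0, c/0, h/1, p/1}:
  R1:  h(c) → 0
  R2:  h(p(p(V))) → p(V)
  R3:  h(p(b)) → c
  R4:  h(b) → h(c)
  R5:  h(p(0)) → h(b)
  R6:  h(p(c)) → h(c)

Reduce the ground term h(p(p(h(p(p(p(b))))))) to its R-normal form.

p(p(p(b)))

1. h(p(p(h(p(p(p(b)))))))  →  p(h(p(p(p(b)))))   [R2 at ε]
2. p(h(p(p(p(b)))))  →  p(p(p(b)))   [R2 at 1]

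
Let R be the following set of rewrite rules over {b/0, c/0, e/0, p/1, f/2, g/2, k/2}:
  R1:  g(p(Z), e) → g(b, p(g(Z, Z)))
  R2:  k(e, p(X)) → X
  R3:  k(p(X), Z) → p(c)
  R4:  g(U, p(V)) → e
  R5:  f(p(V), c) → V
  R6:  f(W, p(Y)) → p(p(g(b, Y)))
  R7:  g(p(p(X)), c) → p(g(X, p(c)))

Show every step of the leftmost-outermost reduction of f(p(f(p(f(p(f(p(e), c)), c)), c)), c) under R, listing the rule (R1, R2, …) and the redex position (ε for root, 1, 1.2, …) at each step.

1. f(p(f(p(f(p(f(p(e), c)), c)), c)), c)  →  f(p(f(p(f(p(e), c)), c)), c)   [R5 at ε]
2. f(p(f(p(f(p(e), c)), c)), c)  →  f(p(f(p(e), c)), c)   [R5 at ε]
3. f(p(f(p(e), c)), c)  →  f(p(e), c)   [R5 at ε]
4. f(p(e), c)  →  e   [R5 at ε]

e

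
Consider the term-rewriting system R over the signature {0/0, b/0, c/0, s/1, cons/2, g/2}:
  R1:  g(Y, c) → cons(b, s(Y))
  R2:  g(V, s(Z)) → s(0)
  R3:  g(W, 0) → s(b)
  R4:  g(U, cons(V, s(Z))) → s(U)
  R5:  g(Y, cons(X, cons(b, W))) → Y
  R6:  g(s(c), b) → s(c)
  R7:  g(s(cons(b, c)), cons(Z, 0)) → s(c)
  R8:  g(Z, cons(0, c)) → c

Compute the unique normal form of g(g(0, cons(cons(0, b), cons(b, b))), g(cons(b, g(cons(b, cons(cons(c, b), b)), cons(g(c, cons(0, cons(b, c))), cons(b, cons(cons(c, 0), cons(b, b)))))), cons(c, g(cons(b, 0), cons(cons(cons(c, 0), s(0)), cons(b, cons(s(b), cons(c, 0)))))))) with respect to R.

1. g(g(0, cons(cons(0, b), cons(b, b))), g(cons(b, g(cons(b, cons(cons(c, b), b)), cons(g(c, cons(0, cons(b, c))), cons(b, cons(cons(c, 0), cons(b, b)))))), cons(c, g(cons(b, 0), cons(cons(cons(c, 0), s(0)), cons(b, cons(s(b), cons(c, 0))))))))  →  g(0, g(cons(b, g(cons(b, cons(cons(c, b), b)), cons(g(c, cons(0, cons(b, c))), cons(b, cons(cons(c, 0), cons(b, b)))))), cons(c, g(cons(b, 0), cons(cons(cons(c, 0), s(0)), cons(b, cons(s(b), cons(c, 0))))))))   [R5 at 1]
2. g(0, g(cons(b, g(cons(b, cons(cons(c, b), b)), cons(g(c, cons(0, cons(b, c))), cons(b, cons(cons(c, 0), cons(b, b)))))), cons(c, g(cons(b, 0), cons(cons(cons(c, 0), s(0)), cons(b, cons(s(b), cons(c, 0))))))))  →  g(0, g(cons(b, cons(b, cons(cons(c, b), b))), cons(c, g(cons(b, 0), cons(cons(cons(c, 0), s(0)), cons(b, cons(s(b), cons(c, 0))))))))   [R5 at 2.1.2]
3. g(0, g(cons(b, cons(b, cons(cons(c, b), b))), cons(c, g(cons(b, 0), cons(cons(cons(c, 0), s(0)), cons(b, cons(s(b), cons(c, 0))))))))  →  g(0, g(cons(b, cons(b, cons(cons(c, b), b))), cons(c, cons(b, 0))))   [R5 at 2.2.2]
4. g(0, g(cons(b, cons(b, cons(cons(c, b), b))), cons(c, cons(b, 0))))  →  g(0, cons(b, cons(b, cons(cons(c, b), b))))   [R5 at 2]
5. g(0, cons(b, cons(b, cons(cons(c, b), b))))  →  0   [R5 at ε]

0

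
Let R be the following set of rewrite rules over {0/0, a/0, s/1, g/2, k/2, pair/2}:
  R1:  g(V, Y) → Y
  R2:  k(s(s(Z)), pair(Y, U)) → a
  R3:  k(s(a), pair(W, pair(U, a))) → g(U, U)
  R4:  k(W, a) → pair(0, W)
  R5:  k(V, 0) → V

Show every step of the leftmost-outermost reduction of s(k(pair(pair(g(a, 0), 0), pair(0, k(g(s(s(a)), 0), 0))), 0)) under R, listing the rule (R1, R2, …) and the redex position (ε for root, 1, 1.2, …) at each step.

s(pair(pair(0, 0), pair(0, 0)))

1. s(k(pair(pair(g(a, 0), 0), pair(0, k(g(s(s(a)), 0), 0))), 0))  →  s(pair(pair(g(a, 0), 0), pair(0, k(g(s(s(a)), 0), 0))))   [R5 at 1]
2. s(pair(pair(g(a, 0), 0), pair(0, k(g(s(s(a)), 0), 0))))  →  s(pair(pair(0, 0), pair(0, k(g(s(s(a)), 0), 0))))   [R1 at 1.1.1]
3. s(pair(pair(0, 0), pair(0, k(g(s(s(a)), 0), 0))))  →  s(pair(pair(0, 0), pair(0, g(s(s(a)), 0))))   [R5 at 1.2.2]
4. s(pair(pair(0, 0), pair(0, g(s(s(a)), 0))))  →  s(pair(pair(0, 0), pair(0, 0)))   [R1 at 1.2.2]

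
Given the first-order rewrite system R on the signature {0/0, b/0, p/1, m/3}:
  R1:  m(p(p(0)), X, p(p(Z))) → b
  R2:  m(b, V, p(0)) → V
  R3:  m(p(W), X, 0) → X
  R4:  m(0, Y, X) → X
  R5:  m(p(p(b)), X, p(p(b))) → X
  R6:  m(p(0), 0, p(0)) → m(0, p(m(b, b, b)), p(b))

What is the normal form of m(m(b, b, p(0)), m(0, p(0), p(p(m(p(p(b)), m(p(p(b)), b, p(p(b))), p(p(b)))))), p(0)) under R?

p(p(b))

1. m(m(b, b, p(0)), m(0, p(0), p(p(m(p(p(b)), m(p(p(b)), b, p(p(b))), p(p(b)))))), p(0))  →  m(b, m(0, p(0), p(p(m(p(p(b)), m(p(p(b)), b, p(p(b))), p(p(b)))))), p(0))   [R2 at 1]
2. m(b, m(0, p(0), p(p(m(p(p(b)), m(p(p(b)), b, p(p(b))), p(p(b)))))), p(0))  →  m(0, p(0), p(p(m(p(p(b)), m(p(p(b)), b, p(p(b))), p(p(b))))))   [R2 at ε]
3. m(0, p(0), p(p(m(p(p(b)), m(p(p(b)), b, p(p(b))), p(p(b))))))  →  p(p(m(p(p(b)), m(p(p(b)), b, p(p(b))), p(p(b)))))   [R4 at ε]
4. p(p(m(p(p(b)), m(p(p(b)), b, p(p(b))), p(p(b)))))  →  p(p(m(p(p(b)), b, p(p(b)))))   [R5 at 1.1]
5. p(p(m(p(p(b)), b, p(p(b)))))  →  p(p(b))   [R5 at 1.1]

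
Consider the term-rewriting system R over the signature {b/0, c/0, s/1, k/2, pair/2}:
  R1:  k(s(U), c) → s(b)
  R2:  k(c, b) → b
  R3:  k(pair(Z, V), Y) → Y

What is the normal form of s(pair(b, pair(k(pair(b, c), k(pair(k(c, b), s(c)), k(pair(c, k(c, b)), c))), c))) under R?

1. s(pair(b, pair(k(pair(b, c), k(pair(k(c, b), s(c)), k(pair(c, k(c, b)), c))), c)))  →  s(pair(b, pair(k(pair(k(c, b), s(c)), k(pair(c, k(c, b)), c)), c)))   [R3 at 1.2.1]
2. s(pair(b, pair(k(pair(k(c, b), s(c)), k(pair(c, k(c, b)), c)), c)))  →  s(pair(b, pair(k(pair(c, k(c, b)), c), c)))   [R3 at 1.2.1]
3. s(pair(b, pair(k(pair(c, k(c, b)), c), c)))  →  s(pair(b, pair(c, c)))   [R3 at 1.2.1]

s(pair(b, pair(c, c)))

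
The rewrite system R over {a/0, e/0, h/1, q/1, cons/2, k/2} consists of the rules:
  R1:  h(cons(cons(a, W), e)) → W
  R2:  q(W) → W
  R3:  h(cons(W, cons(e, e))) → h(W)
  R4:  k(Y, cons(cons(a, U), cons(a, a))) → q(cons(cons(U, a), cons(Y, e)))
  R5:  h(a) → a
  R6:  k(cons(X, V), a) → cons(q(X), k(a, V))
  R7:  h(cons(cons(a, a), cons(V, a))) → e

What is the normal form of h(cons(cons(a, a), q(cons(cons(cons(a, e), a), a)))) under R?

1. h(cons(cons(a, a), q(cons(cons(cons(a, e), a), a))))  →  h(cons(cons(a, a), cons(cons(cons(a, e), a), a)))   [R2 at 1.2]
2. h(cons(cons(a, a), cons(cons(cons(a, e), a), a)))  →  e   [R7 at ε]

e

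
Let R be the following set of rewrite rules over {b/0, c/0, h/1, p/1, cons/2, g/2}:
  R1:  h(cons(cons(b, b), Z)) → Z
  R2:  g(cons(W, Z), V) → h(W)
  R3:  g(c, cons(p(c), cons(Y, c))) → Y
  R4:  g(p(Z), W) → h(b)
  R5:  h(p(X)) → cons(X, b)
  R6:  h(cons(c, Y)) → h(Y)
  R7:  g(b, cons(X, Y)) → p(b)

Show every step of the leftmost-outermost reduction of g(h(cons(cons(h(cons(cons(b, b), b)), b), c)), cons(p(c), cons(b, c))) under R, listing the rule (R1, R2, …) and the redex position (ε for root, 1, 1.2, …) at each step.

b

1. g(h(cons(cons(h(cons(cons(b, b), b)), b), c)), cons(p(c), cons(b, c)))  →  g(h(cons(cons(b, b), c)), cons(p(c), cons(b, c)))   [R1 at 1.1.1.1]
2. g(h(cons(cons(b, b), c)), cons(p(c), cons(b, c)))  →  g(c, cons(p(c), cons(b, c)))   [R1 at 1]
3. g(c, cons(p(c), cons(b, c)))  →  b   [R3 at ε]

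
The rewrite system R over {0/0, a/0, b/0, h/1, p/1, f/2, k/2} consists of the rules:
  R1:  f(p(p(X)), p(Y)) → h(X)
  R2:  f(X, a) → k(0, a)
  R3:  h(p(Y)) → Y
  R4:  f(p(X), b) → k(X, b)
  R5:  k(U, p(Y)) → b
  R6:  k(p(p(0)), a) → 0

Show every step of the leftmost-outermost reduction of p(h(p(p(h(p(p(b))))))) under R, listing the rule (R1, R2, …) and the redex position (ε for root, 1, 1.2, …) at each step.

p(p(p(b)))

1. p(h(p(p(h(p(p(b)))))))  →  p(p(h(p(p(b)))))   [R3 at 1]
2. p(p(h(p(p(b)))))  →  p(p(p(b)))   [R3 at 1.1]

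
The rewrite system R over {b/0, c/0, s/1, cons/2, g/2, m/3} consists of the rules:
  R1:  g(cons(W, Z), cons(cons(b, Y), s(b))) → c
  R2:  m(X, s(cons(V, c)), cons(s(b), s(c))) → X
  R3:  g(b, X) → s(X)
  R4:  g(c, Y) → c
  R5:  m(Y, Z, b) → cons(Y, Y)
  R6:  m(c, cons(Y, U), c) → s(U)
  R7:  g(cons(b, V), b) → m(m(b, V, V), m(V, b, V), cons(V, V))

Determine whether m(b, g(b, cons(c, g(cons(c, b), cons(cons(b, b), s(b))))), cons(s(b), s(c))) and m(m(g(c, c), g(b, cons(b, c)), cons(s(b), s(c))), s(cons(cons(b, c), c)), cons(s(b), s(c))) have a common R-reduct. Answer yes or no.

no — NF(t₁) = b, NF(t₂) = c

Reduce t₁ = m(b, g(b, cons(c, g(cons(c, b), cons(cons(b, b), s(b))))), cons(s(b), s(c))):
1. m(b, g(b, cons(c, g(cons(c, b), cons(cons(b, b), s(b))))), cons(s(b), s(c)))  →  m(b, s(cons(c, g(cons(c, b), cons(cons(b, b), s(b))))), cons(s(b), s(c)))   [R3 at 2]
2. m(b, s(cons(c, g(cons(c, b), cons(cons(b, b), s(b))))), cons(s(b), s(c)))  →  m(b, s(cons(c, c)), cons(s(b), s(c)))   [R1 at 2.1.2]
3. m(b, s(cons(c, c)), cons(s(b), s(c)))  →  b   [R2 at ε]

Reduce t₂ = m(m(g(c, c), g(b, cons(b, c)), cons(s(b), s(c))), s(cons(cons(b, c), c)), cons(s(b), s(c))):
1. m(m(g(c, c), g(b, cons(b, c)), cons(s(b), s(c))), s(cons(cons(b, c), c)), cons(s(b), s(c)))  →  m(g(c, c), g(b, cons(b, c)), cons(s(b), s(c)))   [R2 at ε]
2. m(g(c, c), g(b, cons(b, c)), cons(s(b), s(c)))  →  m(c, g(b, cons(b, c)), cons(s(b), s(c)))   [R4 at 1]
3. m(c, g(b, cons(b, c)), cons(s(b), s(c)))  →  m(c, s(cons(b, c)), cons(s(b), s(c)))   [R3 at 2]
4. m(c, s(cons(b, c)), cons(s(b), s(c)))  →  c   [R2 at ε]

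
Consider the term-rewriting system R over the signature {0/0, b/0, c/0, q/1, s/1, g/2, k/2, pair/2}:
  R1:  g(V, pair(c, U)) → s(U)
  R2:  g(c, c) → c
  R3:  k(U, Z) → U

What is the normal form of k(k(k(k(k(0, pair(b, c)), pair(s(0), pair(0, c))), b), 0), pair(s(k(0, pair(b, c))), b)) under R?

0

1. k(k(k(k(k(0, pair(b, c)), pair(s(0), pair(0, c))), b), 0), pair(s(k(0, pair(b, c))), b))  →  k(k(k(k(0, pair(b, c)), pair(s(0), pair(0, c))), b), 0)   [R3 at ε]
2. k(k(k(k(0, pair(b, c)), pair(s(0), pair(0, c))), b), 0)  →  k(k(k(0, pair(b, c)), pair(s(0), pair(0, c))), b)   [R3 at ε]
3. k(k(k(0, pair(b, c)), pair(s(0), pair(0, c))), b)  →  k(k(0, pair(b, c)), pair(s(0), pair(0, c)))   [R3 at ε]
4. k(k(0, pair(b, c)), pair(s(0), pair(0, c)))  →  k(0, pair(b, c))   [R3 at ε]
5. k(0, pair(b, c))  →  0   [R3 at ε]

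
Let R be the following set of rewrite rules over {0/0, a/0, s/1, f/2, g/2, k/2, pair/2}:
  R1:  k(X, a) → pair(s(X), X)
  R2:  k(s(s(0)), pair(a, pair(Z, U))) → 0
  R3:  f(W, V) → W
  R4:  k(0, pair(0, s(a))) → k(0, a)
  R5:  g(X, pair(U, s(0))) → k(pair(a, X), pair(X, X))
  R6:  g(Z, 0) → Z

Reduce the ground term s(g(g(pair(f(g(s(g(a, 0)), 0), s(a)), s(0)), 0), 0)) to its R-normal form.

1. s(g(g(pair(f(g(s(g(a, 0)), 0), s(a)), s(0)), 0), 0))  →  s(g(pair(f(g(s(g(a, 0)), 0), s(a)), s(0)), 0))   [R6 at 1]
2. s(g(pair(f(g(s(g(a, 0)), 0), s(a)), s(0)), 0))  →  s(pair(f(g(s(g(a, 0)), 0), s(a)), s(0)))   [R6 at 1]
3. s(pair(f(g(s(g(a, 0)), 0), s(a)), s(0)))  →  s(pair(g(s(g(a, 0)), 0), s(0)))   [R3 at 1.1]
4. s(pair(g(s(g(a, 0)), 0), s(0)))  →  s(pair(s(g(a, 0)), s(0)))   [R6 at 1.1]
5. s(pair(s(g(a, 0)), s(0)))  →  s(pair(s(a), s(0)))   [R6 at 1.1.1]

s(pair(s(a), s(0)))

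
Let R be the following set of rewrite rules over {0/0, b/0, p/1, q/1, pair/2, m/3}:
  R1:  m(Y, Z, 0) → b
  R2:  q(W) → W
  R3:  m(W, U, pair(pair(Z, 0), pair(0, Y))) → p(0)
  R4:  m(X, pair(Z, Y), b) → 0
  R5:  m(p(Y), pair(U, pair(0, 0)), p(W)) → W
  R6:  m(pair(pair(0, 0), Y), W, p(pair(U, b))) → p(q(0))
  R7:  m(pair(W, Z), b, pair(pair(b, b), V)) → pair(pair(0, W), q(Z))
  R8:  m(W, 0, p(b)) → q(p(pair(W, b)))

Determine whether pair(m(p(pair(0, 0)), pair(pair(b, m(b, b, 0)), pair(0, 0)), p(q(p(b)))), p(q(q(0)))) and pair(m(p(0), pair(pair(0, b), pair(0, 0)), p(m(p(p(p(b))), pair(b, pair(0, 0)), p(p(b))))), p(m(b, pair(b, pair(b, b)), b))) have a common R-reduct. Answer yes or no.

yes — NF(t₁) = pair(p(b), p(0)), NF(t₂) = pair(p(b), p(0))

Reduce t₁ = pair(m(p(pair(0, 0)), pair(pair(b, m(b, b, 0)), pair(0, 0)), p(q(p(b)))), p(q(q(0)))):
1. pair(m(p(pair(0, 0)), pair(pair(b, m(b, b, 0)), pair(0, 0)), p(q(p(b)))), p(q(q(0))))  →  pair(q(p(b)), p(q(q(0))))   [R5 at 1]
2. pair(q(p(b)), p(q(q(0))))  →  pair(p(b), p(q(q(0))))   [R2 at 1]
3. pair(p(b), p(q(q(0))))  →  pair(p(b), p(q(0)))   [R2 at 2.1]
4. pair(p(b), p(q(0)))  →  pair(p(b), p(0))   [R2 at 2.1]

Reduce t₂ = pair(m(p(0), pair(pair(0, b), pair(0, 0)), p(m(p(p(p(b))), pair(b, pair(0, 0)), p(p(b))))), p(m(b, pair(b, pair(b, b)), b))):
1. pair(m(p(0), pair(pair(0, b), pair(0, 0)), p(m(p(p(p(b))), pair(b, pair(0, 0)), p(p(b))))), p(m(b, pair(b, pair(b, b)), b)))  →  pair(m(p(p(p(b))), pair(b, pair(0, 0)), p(p(b))), p(m(b, pair(b, pair(b, b)), b)))   [R5 at 1]
2. pair(m(p(p(p(b))), pair(b, pair(0, 0)), p(p(b))), p(m(b, pair(b, pair(b, b)), b)))  →  pair(p(b), p(m(b, pair(b, pair(b, b)), b)))   [R5 at 1]
3. pair(p(b), p(m(b, pair(b, pair(b, b)), b)))  →  pair(p(b), p(0))   [R4 at 2.1]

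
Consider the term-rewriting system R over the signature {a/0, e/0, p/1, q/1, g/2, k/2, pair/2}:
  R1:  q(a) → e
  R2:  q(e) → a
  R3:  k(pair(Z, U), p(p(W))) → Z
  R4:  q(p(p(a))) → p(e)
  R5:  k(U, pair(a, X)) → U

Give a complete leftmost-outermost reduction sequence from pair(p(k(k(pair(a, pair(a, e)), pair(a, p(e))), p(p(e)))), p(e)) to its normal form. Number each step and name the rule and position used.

pair(p(a), p(e))

1. pair(p(k(k(pair(a, pair(a, e)), pair(a, p(e))), p(p(e)))), p(e))  →  pair(p(k(pair(a, pair(a, e)), p(p(e)))), p(e))   [R5 at 1.1.1]
2. pair(p(k(pair(a, pair(a, e)), p(p(e)))), p(e))  →  pair(p(a), p(e))   [R3 at 1.1]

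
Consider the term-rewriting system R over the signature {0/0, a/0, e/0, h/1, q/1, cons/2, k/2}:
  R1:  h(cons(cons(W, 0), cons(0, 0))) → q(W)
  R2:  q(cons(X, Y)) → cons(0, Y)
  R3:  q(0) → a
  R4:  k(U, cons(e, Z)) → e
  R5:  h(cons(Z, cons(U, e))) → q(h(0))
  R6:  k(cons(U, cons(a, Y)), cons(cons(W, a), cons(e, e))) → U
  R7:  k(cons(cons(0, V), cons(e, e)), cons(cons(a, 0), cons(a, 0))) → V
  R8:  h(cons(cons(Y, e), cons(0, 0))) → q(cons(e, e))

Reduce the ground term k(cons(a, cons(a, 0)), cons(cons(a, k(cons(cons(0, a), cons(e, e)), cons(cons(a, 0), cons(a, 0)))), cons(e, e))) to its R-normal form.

a

1. k(cons(a, cons(a, 0)), cons(cons(a, k(cons(cons(0, a), cons(e, e)), cons(cons(a, 0), cons(a, 0)))), cons(e, e)))  →  k(cons(a, cons(a, 0)), cons(cons(a, a), cons(e, e)))   [R7 at 2.1.2]
2. k(cons(a, cons(a, 0)), cons(cons(a, a), cons(e, e)))  →  a   [R6 at ε]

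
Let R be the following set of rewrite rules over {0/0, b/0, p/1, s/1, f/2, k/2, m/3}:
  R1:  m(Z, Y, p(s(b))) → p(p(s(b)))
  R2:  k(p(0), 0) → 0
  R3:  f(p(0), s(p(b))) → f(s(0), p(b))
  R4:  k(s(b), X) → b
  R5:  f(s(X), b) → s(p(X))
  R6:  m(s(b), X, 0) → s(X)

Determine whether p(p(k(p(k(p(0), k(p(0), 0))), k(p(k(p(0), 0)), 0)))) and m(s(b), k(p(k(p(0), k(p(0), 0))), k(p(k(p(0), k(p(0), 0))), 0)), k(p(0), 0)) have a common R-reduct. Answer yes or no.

Reduce t₁ = p(p(k(p(k(p(0), k(p(0), 0))), k(p(k(p(0), 0)), 0)))):
1. p(p(k(p(k(p(0), k(p(0), 0))), k(p(k(p(0), 0)), 0))))  →  p(p(k(p(k(p(0), 0)), k(p(k(p(0), 0)), 0))))   [R2 at 1.1.1.1.2]
2. p(p(k(p(k(p(0), 0)), k(p(k(p(0), 0)), 0))))  →  p(p(k(p(0), k(p(k(p(0), 0)), 0))))   [R2 at 1.1.1.1]
3. p(p(k(p(0), k(p(k(p(0), 0)), 0))))  →  p(p(k(p(0), k(p(0), 0))))   [R2 at 1.1.2.1.1]
4. p(p(k(p(0), k(p(0), 0))))  →  p(p(k(p(0), 0)))   [R2 at 1.1.2]
5. p(p(k(p(0), 0)))  →  p(p(0))   [R2 at 1.1]

Reduce t₂ = m(s(b), k(p(k(p(0), k(p(0), 0))), k(p(k(p(0), k(p(0), 0))), 0)), k(p(0), 0)):
1. m(s(b), k(p(k(p(0), k(p(0), 0))), k(p(k(p(0), k(p(0), 0))), 0)), k(p(0), 0))  →  m(s(b), k(p(k(p(0), 0)), k(p(k(p(0), k(p(0), 0))), 0)), k(p(0), 0))   [R2 at 2.1.1.2]
2. m(s(b), k(p(k(p(0), 0)), k(p(k(p(0), k(p(0), 0))), 0)), k(p(0), 0))  →  m(s(b), k(p(0), k(p(k(p(0), k(p(0), 0))), 0)), k(p(0), 0))   [R2 at 2.1.1]
3. m(s(b), k(p(0), k(p(k(p(0), k(p(0), 0))), 0)), k(p(0), 0))  →  m(s(b), k(p(0), k(p(k(p(0), 0)), 0)), k(p(0), 0))   [R2 at 2.2.1.1.2]
4. m(s(b), k(p(0), k(p(k(p(0), 0)), 0)), k(p(0), 0))  →  m(s(b), k(p(0), k(p(0), 0)), k(p(0), 0))   [R2 at 2.2.1.1]
5. m(s(b), k(p(0), k(p(0), 0)), k(p(0), 0))  →  m(s(b), k(p(0), 0), k(p(0), 0))   [R2 at 2.2]
6. m(s(b), k(p(0), 0), k(p(0), 0))  →  m(s(b), 0, k(p(0), 0))   [R2 at 2]
7. m(s(b), 0, k(p(0), 0))  →  m(s(b), 0, 0)   [R2 at 3]
8. m(s(b), 0, 0)  →  s(0)   [R6 at ε]

no — NF(t₁) = p(p(0)), NF(t₂) = s(0)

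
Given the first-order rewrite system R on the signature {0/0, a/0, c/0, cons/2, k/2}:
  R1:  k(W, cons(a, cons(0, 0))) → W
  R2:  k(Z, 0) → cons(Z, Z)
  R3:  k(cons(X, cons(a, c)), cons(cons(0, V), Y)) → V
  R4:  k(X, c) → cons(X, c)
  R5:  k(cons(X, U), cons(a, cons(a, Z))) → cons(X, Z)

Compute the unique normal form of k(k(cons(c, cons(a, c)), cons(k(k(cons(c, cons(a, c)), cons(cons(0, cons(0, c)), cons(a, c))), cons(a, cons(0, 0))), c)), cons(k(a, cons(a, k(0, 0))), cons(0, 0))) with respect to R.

c

1. k(k(cons(c, cons(a, c)), cons(k(k(cons(c, cons(a, c)), cons(cons(0, cons(0, c)), cons(a, c))), cons(a, cons(0, 0))), c)), cons(k(a, cons(a, k(0, 0))), cons(0, 0)))  →  k(k(cons(c, cons(a, c)), cons(k(cons(c, cons(a, c)), cons(cons(0, cons(0, c)), cons(a, c))), c)), cons(k(a, cons(a, k(0, 0))), cons(0, 0)))   [R1 at 1.2.1]
2. k(k(cons(c, cons(a, c)), cons(k(cons(c, cons(a, c)), cons(cons(0, cons(0, c)), cons(a, c))), c)), cons(k(a, cons(a, k(0, 0))), cons(0, 0)))  →  k(k(cons(c, cons(a, c)), cons(cons(0, c), c)), cons(k(a, cons(a, k(0, 0))), cons(0, 0)))   [R3 at 1.2.1]
3. k(k(cons(c, cons(a, c)), cons(cons(0, c), c)), cons(k(a, cons(a, k(0, 0))), cons(0, 0)))  →  k(c, cons(k(a, cons(a, k(0, 0))), cons(0, 0)))   [R3 at 1]
4. k(c, cons(k(a, cons(a, k(0, 0))), cons(0, 0)))  →  k(c, cons(k(a, cons(a, cons(0, 0))), cons(0, 0)))   [R2 at 2.1.2.2]
5. k(c, cons(k(a, cons(a, cons(0, 0))), cons(0, 0)))  →  k(c, cons(a, cons(0, 0)))   [R1 at 2.1]
6. k(c, cons(a, cons(0, 0)))  →  c   [R1 at ε]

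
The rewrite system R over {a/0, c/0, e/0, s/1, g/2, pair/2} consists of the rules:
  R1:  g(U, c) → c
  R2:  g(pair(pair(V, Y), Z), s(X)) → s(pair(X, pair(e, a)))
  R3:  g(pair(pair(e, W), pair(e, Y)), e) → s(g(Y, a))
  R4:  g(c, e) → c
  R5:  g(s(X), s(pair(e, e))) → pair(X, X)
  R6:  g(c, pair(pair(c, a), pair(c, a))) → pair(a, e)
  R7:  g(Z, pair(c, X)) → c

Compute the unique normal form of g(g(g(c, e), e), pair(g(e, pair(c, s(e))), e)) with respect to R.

c

1. g(g(g(c, e), e), pair(g(e, pair(c, s(e))), e))  →  g(g(c, e), pair(g(e, pair(c, s(e))), e))   [R4 at 1.1]
2. g(g(c, e), pair(g(e, pair(c, s(e))), e))  →  g(c, pair(g(e, pair(c, s(e))), e))   [R4 at 1]
3. g(c, pair(g(e, pair(c, s(e))), e))  →  g(c, pair(c, e))   [R7 at 2.1]
4. g(c, pair(c, e))  →  c   [R7 at ε]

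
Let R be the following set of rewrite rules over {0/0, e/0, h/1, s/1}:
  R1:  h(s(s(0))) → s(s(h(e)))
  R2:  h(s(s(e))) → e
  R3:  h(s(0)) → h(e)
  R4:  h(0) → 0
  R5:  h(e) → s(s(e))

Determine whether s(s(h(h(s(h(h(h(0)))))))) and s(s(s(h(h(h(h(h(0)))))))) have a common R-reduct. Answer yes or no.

Reduce t₁ = s(s(h(h(s(h(h(h(0)))))))):
1. s(s(h(h(s(h(h(h(0))))))))  →  s(s(h(h(s(h(h(0)))))))   [R4 at 1.1.1.1.1.1.1]
2. s(s(h(h(s(h(h(0)))))))  →  s(s(h(h(s(h(0))))))   [R4 at 1.1.1.1.1.1]
3. s(s(h(h(s(h(0))))))  →  s(s(h(h(s(0)))))   [R4 at 1.1.1.1.1]
4. s(s(h(h(s(0)))))  →  s(s(h(h(e))))   [R3 at 1.1.1]
5. s(s(h(h(e))))  →  s(s(h(s(s(e)))))   [R5 at 1.1.1]
6. s(s(h(s(s(e)))))  →  s(s(e))   [R2 at 1.1]

Reduce t₂ = s(s(s(h(h(h(h(h(0)))))))):
1. s(s(s(h(h(h(h(h(0))))))))  →  s(s(s(h(h(h(h(0)))))))   [R4 at 1.1.1.1.1.1.1]
2. s(s(s(h(h(h(h(0)))))))  →  s(s(s(h(h(h(0))))))   [R4 at 1.1.1.1.1.1]
3. s(s(s(h(h(h(0))))))  →  s(s(s(h(h(0)))))   [R4 at 1.1.1.1.1]
4. s(s(s(h(h(0)))))  →  s(s(s(h(0))))   [R4 at 1.1.1.1]
5. s(s(s(h(0))))  →  s(s(s(0)))   [R4 at 1.1.1]

no — NF(t₁) = s(s(e)), NF(t₂) = s(s(s(0)))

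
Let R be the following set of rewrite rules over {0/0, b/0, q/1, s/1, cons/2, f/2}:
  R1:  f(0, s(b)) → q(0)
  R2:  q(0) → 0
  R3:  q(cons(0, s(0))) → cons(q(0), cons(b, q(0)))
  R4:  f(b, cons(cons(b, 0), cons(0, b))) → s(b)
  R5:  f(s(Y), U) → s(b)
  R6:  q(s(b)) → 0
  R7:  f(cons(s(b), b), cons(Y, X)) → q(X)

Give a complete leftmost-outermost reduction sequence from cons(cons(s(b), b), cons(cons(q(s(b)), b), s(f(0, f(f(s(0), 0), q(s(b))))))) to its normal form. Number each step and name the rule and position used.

cons(cons(s(b), b), cons(cons(0, b), s(0)))

1. cons(cons(s(b), b), cons(cons(q(s(b)), b), s(f(0, f(f(s(0), 0), q(s(b)))))))  →  cons(cons(s(b), b), cons(cons(0, b), s(f(0, f(f(s(0), 0), q(s(b)))))))   [R6 at 2.1.1]
2. cons(cons(s(b), b), cons(cons(0, b), s(f(0, f(f(s(0), 0), q(s(b)))))))  →  cons(cons(s(b), b), cons(cons(0, b), s(f(0, f(s(b), q(s(b)))))))   [R5 at 2.2.1.2.1]
3. cons(cons(s(b), b), cons(cons(0, b), s(f(0, f(s(b), q(s(b)))))))  →  cons(cons(s(b), b), cons(cons(0, b), s(f(0, s(b)))))   [R5 at 2.2.1.2]
4. cons(cons(s(b), b), cons(cons(0, b), s(f(0, s(b)))))  →  cons(cons(s(b), b), cons(cons(0, b), s(q(0))))   [R1 at 2.2.1]
5. cons(cons(s(b), b), cons(cons(0, b), s(q(0))))  →  cons(cons(s(b), b), cons(cons(0, b), s(0)))   [R2 at 2.2.1]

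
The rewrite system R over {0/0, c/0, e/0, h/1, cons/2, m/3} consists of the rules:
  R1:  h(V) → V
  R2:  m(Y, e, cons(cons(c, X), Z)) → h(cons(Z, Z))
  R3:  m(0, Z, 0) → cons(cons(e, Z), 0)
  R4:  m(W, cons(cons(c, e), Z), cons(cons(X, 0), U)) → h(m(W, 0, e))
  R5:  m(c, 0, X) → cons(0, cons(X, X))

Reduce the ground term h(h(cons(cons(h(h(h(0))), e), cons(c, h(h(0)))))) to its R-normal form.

cons(cons(0, e), cons(c, 0))

1. h(h(cons(cons(h(h(h(0))), e), cons(c, h(h(0))))))  →  h(cons(cons(h(h(h(0))), e), cons(c, h(h(0)))))   [R1 at ε]
2. h(cons(cons(h(h(h(0))), e), cons(c, h(h(0)))))  →  cons(cons(h(h(h(0))), e), cons(c, h(h(0))))   [R1 at ε]
3. cons(cons(h(h(h(0))), e), cons(c, h(h(0))))  →  cons(cons(h(h(0)), e), cons(c, h(h(0))))   [R1 at 1.1]
4. cons(cons(h(h(0)), e), cons(c, h(h(0))))  →  cons(cons(h(0), e), cons(c, h(h(0))))   [R1 at 1.1]
5. cons(cons(h(0), e), cons(c, h(h(0))))  →  cons(cons(0, e), cons(c, h(h(0))))   [R1 at 1.1]
6. cons(cons(0, e), cons(c, h(h(0))))  →  cons(cons(0, e), cons(c, h(0)))   [R1 at 2.2]
7. cons(cons(0, e), cons(c, h(0)))  →  cons(cons(0, e), cons(c, 0))   [R1 at 2.2]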